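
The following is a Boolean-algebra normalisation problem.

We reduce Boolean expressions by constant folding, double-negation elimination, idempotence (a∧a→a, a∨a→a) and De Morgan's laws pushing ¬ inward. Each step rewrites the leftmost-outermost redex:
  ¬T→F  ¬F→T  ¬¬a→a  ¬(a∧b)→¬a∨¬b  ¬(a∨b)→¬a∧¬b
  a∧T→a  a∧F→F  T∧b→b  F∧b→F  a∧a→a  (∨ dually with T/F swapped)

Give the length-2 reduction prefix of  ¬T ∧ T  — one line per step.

Answer: after 2 steps: F

Working:
  start: ¬T ∧ T
  [1] ¬T
  [2] F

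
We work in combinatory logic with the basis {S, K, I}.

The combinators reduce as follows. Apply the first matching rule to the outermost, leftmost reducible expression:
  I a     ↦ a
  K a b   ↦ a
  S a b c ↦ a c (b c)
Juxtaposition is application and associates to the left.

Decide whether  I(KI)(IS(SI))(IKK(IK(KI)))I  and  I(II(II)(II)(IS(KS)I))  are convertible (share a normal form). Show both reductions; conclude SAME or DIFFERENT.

Term A:
  start: I(KI)(IS(SI))(IKK(IK(KI)))I
  step 1: KI(IS(SI))(IKK(IK(KI)))I
  step 2: I(IKK(IK(KI)))I
  step 3: IKK(IK(KI))I
  step 4: KK(IK(KI))I
  step 5: KI

Term B:
  start: I(II(II)(II)(IS(KS)I))
  step 1: II(II)(II)(IS(KS)I)
  step 2: I(II)(II)(IS(KS)I)
  step 3: II(II)(IS(KS)I)
  step 4: I(II)(IS(KS)I)
  step 5: II(IS(KS)I)
  step 6: I(IS(KS)I)
  step 7: IS(KS)I
  step 8: S(KS)I

Answer: DIFFERENT — A ⇓ KI, B ⇓ S(KS)I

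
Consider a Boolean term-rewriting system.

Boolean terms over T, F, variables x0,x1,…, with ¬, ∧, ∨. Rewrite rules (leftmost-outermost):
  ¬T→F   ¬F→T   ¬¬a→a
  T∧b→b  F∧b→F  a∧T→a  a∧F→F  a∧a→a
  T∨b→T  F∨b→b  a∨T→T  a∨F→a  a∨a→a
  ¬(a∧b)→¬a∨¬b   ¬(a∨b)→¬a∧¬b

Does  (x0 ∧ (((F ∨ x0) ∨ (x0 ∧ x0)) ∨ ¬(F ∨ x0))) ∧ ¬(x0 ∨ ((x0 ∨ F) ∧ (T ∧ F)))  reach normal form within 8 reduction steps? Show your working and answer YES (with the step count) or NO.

Answer: NO — after 8 steps the term is (x0 ∧ (x0 ∨ ¬x0)) ∧ (¬x0 ∧ (¬(x0 ∨ F) ∨ ¬(T ∧ F))), not yet normal

Working:
  start: (x0 ∧ (((F ∨ x0) ∨ (x0 ∧ x0)) ∨ ¬(F ∨ x0))) ∧ ¬(x0 ∨ ((x0 ∨ F) ∧ (T ∧ F)))
  step 1: (x0 ∧ ((x0 ∨ (x0 ∧ x0)) ∨ ¬(F ∨ x0))) ∧ ¬(x0 ∨ ((x0 ∨ F) ∧ (T ∧ F)))
  step 2: (x0 ∧ ((x0 ∨ x0) ∨ ¬(F ∨ x0))) ∧ ¬(x0 ∨ ((x0 ∨ F) ∧ (T ∧ F)))
  step 3: (x0 ∧ (x0 ∨ ¬(F ∨ x0))) ∧ ¬(x0 ∨ ((x0 ∨ F) ∧ (T ∧ F)))
  step 4: (x0 ∧ (x0 ∨ (¬F ∧ ¬x0))) ∧ ¬(x0 ∨ ((x0 ∨ F) ∧ (T ∧ F)))
  step 5: (x0 ∧ (x0 ∨ (T ∧ ¬x0))) ∧ ¬(x0 ∨ ((x0 ∨ F) ∧ (T ∧ F)))
  step 6: (x0 ∧ (x0 ∨ ¬x0)) ∧ ¬(x0 ∨ ((x0 ∨ F) ∧ (T ∧ F)))
  step 7: (x0 ∧ (x0 ∨ ¬x0)) ∧ (¬x0 ∧ ¬((x0 ∨ F) ∧ (T ∧ F)))
  step 8: (x0 ∧ (x0 ∨ ¬x0)) ∧ (¬x0 ∧ (¬(x0 ∨ F) ∨ ¬(T ∧ F)))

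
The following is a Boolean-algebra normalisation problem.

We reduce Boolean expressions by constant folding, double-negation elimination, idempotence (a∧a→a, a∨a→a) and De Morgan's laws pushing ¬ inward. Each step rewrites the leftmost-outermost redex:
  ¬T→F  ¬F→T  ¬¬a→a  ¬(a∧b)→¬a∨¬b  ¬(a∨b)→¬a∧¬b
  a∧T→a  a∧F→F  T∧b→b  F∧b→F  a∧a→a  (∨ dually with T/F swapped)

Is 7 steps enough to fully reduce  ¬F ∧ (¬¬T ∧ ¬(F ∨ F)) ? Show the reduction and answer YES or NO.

Answer: YES — reaches normal form T in 7 ≤ 7 steps

Working:
  start: ¬F ∧ (¬¬T ∧ ¬(F ∨ F))
  [1] T ∧ (¬¬T ∧ ¬(F ∨ F))
  [2] ¬¬T ∧ ¬(F ∨ F)
  [3] T ∧ ¬(F ∨ F)
  [4] ¬(F ∨ F)
  [5] ¬F ∧ ¬F
  [6] ¬F
  [7] T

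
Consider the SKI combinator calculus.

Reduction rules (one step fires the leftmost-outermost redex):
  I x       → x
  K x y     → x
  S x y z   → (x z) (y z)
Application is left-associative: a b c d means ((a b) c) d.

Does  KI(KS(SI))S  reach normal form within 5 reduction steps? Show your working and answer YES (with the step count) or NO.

  start: KI(KS(SI))S
  →1  IS
  →2  S

Answer: YES — reaches normal form S in 2 ≤ 5 steps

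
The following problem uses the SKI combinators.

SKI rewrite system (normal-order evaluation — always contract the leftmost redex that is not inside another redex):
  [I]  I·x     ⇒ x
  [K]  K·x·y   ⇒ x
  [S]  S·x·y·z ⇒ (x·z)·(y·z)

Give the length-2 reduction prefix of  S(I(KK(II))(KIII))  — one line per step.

Answer: after 2 steps: S(K(KIII))

Reduction:
  start: S(I(KK(II))(KIII))
  [1] S(KK(II)(KIII))
  [2] S(K(KIII))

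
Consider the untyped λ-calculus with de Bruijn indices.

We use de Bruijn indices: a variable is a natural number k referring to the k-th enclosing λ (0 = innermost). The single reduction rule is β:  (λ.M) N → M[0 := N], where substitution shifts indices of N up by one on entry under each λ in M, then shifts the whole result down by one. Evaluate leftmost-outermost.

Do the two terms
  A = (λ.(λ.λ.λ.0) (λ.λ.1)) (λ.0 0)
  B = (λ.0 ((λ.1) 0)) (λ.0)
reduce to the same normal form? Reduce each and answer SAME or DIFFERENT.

Answer: DIFFERENT — A ⇓ λ.λ.0, B ⇓ λ.0

Working:
Term A:
  start: (λ.(λ.λ.λ.0) (λ.λ.1)) (λ.0 0)
  step 1: (λ.λ.λ.0) (λ.λ.1)
  step 2: λ.λ.0

Term B:
  start: (λ.0 ((λ.1) 0)) (λ.0)
  step 1: (λ.0) ((λ.λ.0) (λ.0))
  step 2: (λ.λ.0) (λ.0)
  step 3: λ.0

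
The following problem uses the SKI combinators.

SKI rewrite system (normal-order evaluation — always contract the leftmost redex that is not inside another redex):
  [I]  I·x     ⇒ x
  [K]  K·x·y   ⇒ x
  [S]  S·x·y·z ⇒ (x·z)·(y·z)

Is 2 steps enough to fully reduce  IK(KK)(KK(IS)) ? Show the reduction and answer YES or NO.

Answer: YES — reaches normal form KK in 2 ≤ 2 steps

Reduction:
  start: IK(KK)(KK(IS))
  →1  K(KK)(KK(IS))
  →2  KK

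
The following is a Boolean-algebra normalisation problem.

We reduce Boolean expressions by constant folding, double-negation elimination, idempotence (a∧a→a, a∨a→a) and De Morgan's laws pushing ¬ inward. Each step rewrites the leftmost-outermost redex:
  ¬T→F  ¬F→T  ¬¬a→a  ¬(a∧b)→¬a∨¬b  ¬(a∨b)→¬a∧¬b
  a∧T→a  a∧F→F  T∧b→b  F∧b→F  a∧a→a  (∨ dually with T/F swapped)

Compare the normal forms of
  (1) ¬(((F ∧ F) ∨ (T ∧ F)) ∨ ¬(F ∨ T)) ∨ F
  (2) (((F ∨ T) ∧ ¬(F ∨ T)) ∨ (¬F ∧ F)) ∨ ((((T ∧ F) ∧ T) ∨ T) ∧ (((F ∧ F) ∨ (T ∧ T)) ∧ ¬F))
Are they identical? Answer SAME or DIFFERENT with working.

Answer: SAME — A ⇓ T, B ⇓ T

Working:
Term A:
  start: ¬(((F ∧ F) ∨ (T ∧ F)) ∨ ¬(F ∨ T)) ∨ F
  →1  ¬(((F ∧ F) ∨ (T ∧ F)) ∨ ¬(F ∨ T))
  →2  ¬((F ∧ F) ∨ (T ∧ F)) ∧ ¬¬(F ∨ T)
  →3  (¬(F ∧ F) ∧ ¬(T ∧ F)) ∧ ¬¬(F ∨ T)
  →4  ((¬F ∨ ¬F) ∧ ¬(T ∧ F)) ∧ ¬¬(F ∨ T)
  →5  (¬F ∧ ¬(T ∧ F)) ∧ ¬¬(F ∨ T)
  →6  (T ∧ ¬(T ∧ F)) ∧ ¬¬(F ∨ T)
  →7  ¬(T ∧ F) ∧ ¬¬(F ∨ T)
  →8  (¬T ∨ ¬F) ∧ ¬¬(F ∨ T)
  →9  (F ∨ ¬F) ∧ ¬¬(F ∨ T)
  →10  ¬F ∧ ¬¬(F ∨ T)
  →11  T ∧ ¬¬(F ∨ T)
  →12  ¬¬(F ∨ T)
  →13  F ∨ T
  →14  T

Term B:
  start: (((F ∨ T) ∧ ¬(F ∨ T)) ∨ (¬F ∧ F)) ∨ ((((T ∧ F) ∧ T) ∨ T) ∧ (((F ∧ F) ∨ (T ∧ T)) ∧ ¬F))
  →1  ((T ∧ ¬(F ∨ T)) ∨ (¬F ∧ F)) ∨ ((((T ∧ F) ∧ T) ∨ T) ∧ (((F ∧ F) ∨ (T ∧ T)) ∧ ¬F))
  →2  (¬(F ∨ T) ∨ (¬F ∧ F)) ∨ ((((T ∧ F) ∧ T) ∨ T) ∧ (((F ∧ F) ∨ (T ∧ T)) ∧ ¬F))
  →3  ((¬F ∧ ¬T) ∨ (¬F ∧ F)) ∨ ((((T ∧ F) ∧ T) ∨ T) ∧ (((F ∧ F) ∨ (T ∧ T)) ∧ ¬F))
  →4  ((T ∧ ¬T) ∨ (¬F ∧ F)) ∨ ((((T ∧ F) ∧ T) ∨ T) ∧ (((F ∧ F) ∨ (T ∧ T)) ∧ ¬F))
  →5  (¬T ∨ (¬F ∧ F)) ∨ ((((T ∧ F) ∧ T) ∨ T) ∧ (((F ∧ F) ∨ (T ∧ T)) ∧ ¬F))
  →6  (F ∨ (¬F ∧ F)) ∨ ((((T ∧ F) ∧ T) ∨ T) ∧ (((F ∧ F) ∨ (T ∧ T)) ∧ ¬F))
  →7  (¬F ∧ F) ∨ ((((T ∧ F) ∧ T) ∨ T) ∧ (((F ∧ F) ∨ (T ∧ T)) ∧ ¬F))
  →8  F ∨ ((((T ∧ F) ∧ T) ∨ T) ∧ (((F ∧ F) ∨ (T ∧ T)) ∧ ¬F))
  →9  (((T ∧ F) ∧ T) ∨ T) ∧ (((F ∧ F) ∨ (T ∧ T)) ∧ ¬F)
  →10  T ∧ (((F ∧ F) ∨ (T ∧ T)) ∧ ¬F)
  →11  ((F ∧ F) ∨ (T ∧ T)) ∧ ¬F
  →12  (F ∨ (T ∧ T)) ∧ ¬F
  →13  (T ∧ T) ∧ ¬F
  →14  T ∧ ¬F
  →15  ¬F
  →16  T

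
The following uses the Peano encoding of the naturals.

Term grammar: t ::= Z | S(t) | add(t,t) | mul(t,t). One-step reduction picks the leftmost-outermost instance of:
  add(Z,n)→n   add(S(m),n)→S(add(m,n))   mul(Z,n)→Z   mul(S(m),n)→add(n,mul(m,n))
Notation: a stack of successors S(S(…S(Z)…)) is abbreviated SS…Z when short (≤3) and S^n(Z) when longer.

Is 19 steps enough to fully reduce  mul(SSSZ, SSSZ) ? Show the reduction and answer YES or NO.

  start: mul(SSSZ, SSSZ)
  step 1: add(SSSZ, mul(SSZ, SSSZ))
  step 2: S(add(SSZ, mul(SSZ, SSSZ)))
  step 3: S(S(add(SZ, mul(SSZ, SSSZ))))
  step 4: S(S(S(add(Z, mul(SSZ, SSSZ)))))
  step 5: S(S(S(mul(SSZ, SSSZ))))
  step 6: S(S(S(add(SSSZ, mul(SZ, SSSZ)))))
  step 7: S(S(S(S(add(SSZ, mul(SZ, SSSZ))))))
  step 8: S(S(S(S(S(add(SZ, mul(SZ, SSSZ)))))))
  step 9: S(S(S(S(S(S(add(Z, mul(SZ, SSSZ))))))))
  step 10: S(S(S(S(S(S(mul(SZ, SSSZ)))))))
  step 11: S(S(S(S(S(S(add(SSSZ, mul(Z, SSSZ))))))))
  step 12: S(S(S(S(S(S(S(add(SSZ, mul(Z, SSSZ)))))))))
  step 13: S(S(S(S(S(S(S(S(add(SZ, mul(Z, SSSZ))))))))))
  step 14: S(S(S(S(S(S(S(S(S(add(Z, mul(Z, SSSZ)))))))))))
  step 15: S(S(S(S(S(S(S(S(S(mul(Z, SSSZ))))))))))
  step 16: S^9(Z)

Answer: YES — reaches normal form S^9(Z) in 16 ≤ 19 steps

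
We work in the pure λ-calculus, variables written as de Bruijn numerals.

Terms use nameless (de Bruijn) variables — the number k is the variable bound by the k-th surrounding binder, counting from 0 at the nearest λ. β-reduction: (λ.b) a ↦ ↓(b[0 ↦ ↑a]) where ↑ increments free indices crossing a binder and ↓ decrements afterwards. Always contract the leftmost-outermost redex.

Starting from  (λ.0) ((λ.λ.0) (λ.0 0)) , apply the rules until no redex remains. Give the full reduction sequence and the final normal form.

  start: (λ.0) ((λ.λ.0) (λ.0 0))
  step 1: (λ.λ.0) (λ.0 0)
  step 2: λ.0

Answer: normal form = λ.0  (in 2 steps)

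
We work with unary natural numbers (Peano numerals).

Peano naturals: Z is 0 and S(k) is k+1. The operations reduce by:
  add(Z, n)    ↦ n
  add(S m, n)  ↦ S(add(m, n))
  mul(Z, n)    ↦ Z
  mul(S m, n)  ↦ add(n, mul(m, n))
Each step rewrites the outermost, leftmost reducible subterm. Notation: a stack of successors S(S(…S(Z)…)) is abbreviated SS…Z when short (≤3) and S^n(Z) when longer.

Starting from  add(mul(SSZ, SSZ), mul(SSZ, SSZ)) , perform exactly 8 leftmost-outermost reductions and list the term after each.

  start: add(mul(SSZ, SSZ), mul(SSZ, SSZ))
  [1] add(add(SSZ, mul(SZ, SSZ)), mul(SSZ, SSZ))
  [2] add(S(add(SZ, mul(SZ, SSZ))), mul(SSZ, SSZ))
  [3] S(add(add(SZ, mul(SZ, SSZ)), mul(SSZ, SSZ)))
  [4] S(add(S(add(Z, mul(SZ, SSZ))), mul(SSZ, SSZ)))
  [5] S(S(add(add(Z, mul(SZ, SSZ)), mul(SSZ, SSZ))))
  [6] S(S(add(mul(SZ, SSZ), mul(SSZ, SSZ))))
  [7] S(S(add(add(SSZ, mul(Z, SSZ)), mul(SSZ, SSZ))))
  [8] S(S(add(S(add(SZ, mul(Z, SSZ))), mul(SSZ, SSZ))))

Answer: after 8 steps: S(S(add(S(add(SZ, mul(Z, SSZ))), mul(SSZ, SSZ))))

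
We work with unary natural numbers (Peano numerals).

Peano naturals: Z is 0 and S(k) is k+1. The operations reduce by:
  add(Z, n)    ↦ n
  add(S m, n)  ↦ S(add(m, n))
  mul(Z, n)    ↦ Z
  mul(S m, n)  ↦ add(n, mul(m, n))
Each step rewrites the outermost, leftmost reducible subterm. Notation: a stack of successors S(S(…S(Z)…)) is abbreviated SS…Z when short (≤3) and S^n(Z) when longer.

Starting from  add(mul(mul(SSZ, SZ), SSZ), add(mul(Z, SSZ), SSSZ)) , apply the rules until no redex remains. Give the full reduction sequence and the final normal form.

Answer: normal form = S^7(Z)  (in 23 steps)

Working:
  start: add(mul(mul(SSZ, SZ), SSZ), add(mul(Z, SSZ), SSSZ))
  →1  add(mul(add(SZ, mul(SZ, SZ)), SSZ), add(mul(Z, SSZ), SSSZ))
  →2  add(mul(S(add(Z, mul(SZ, SZ))), SSZ), add(mul(Z, SSZ), SSSZ))
  →3  add(add(SSZ, mul(add(Z, mul(SZ, SZ)), SSZ)), add(mul(Z, SSZ), SSSZ))
  →4  add(S(add(SZ, mul(add(Z, mul(SZ, SZ)), SSZ))), add(mul(Z, SSZ), SSSZ))
  →5  S(add(add(SZ, mul(add(Z, mul(SZ, SZ)), SSZ)), add(mul(Z, SSZ), SSSZ)))
  →6  S(add(S(add(Z, mul(add(Z, mul(SZ, SZ)), SSZ))), add(mul(Z, SSZ), SSSZ)))
  →7  S(S(add(add(Z, mul(add(Z, mul(SZ, SZ)), SSZ)), add(mul(Z, SSZ), SSSZ))))
  →8  S(S(add(mul(add(Z, mul(SZ, SZ)), SSZ), add(mul(Z, SSZ), SSSZ))))
  →9  S(S(add(mul(mul(SZ, SZ), SSZ), add(mul(Z, SSZ), SSSZ))))
  →10  S(S(add(mul(add(SZ, mul(Z, SZ)), SSZ), add(mul(Z, SSZ), SSSZ))))
  →11  S(S(add(mul(S(add(Z, mul(Z, SZ))), SSZ), add(mul(Z, SSZ), SSSZ))))
  →12  S(S(add(add(SSZ, mul(add(Z, mul(Z, SZ)), SSZ)), add(mul(Z, SSZ), SSSZ))))
  →13  S(S(add(S(add(SZ, mul(add(Z, mul(Z, SZ)), SSZ))), add(mul(Z, SSZ), SSSZ))))
  →14  S(S(S(add(add(SZ, mul(add(Z, mul(Z, SZ)), SSZ)), add(mul(Z, SSZ), SSSZ)))))
  →15  S(S(S(add(S(add(Z, mul(add(Z, mul(Z, SZ)), SSZ))), add(mul(Z, SSZ), SSSZ)))))
  →16  S(S(S(S(add(add(Z, mul(add(Z, mul(Z, SZ)), SSZ)), add(mul(Z, SSZ), SSSZ))))))
  →17  S(S(S(S(add(mul(add(Z, mul(Z, SZ)), SSZ), add(mul(Z, SSZ), SSSZ))))))
  →18  S(S(S(S(add(mul(mul(Z, SZ), SSZ), add(mul(Z, SSZ), SSSZ))))))
  →19  S(S(S(S(add(mul(Z, SSZ), add(mul(Z, SSZ), SSSZ))))))
  →20  S(S(S(S(add(Z, add(mul(Z, SSZ), SSSZ))))))
  →21  S(S(S(S(add(mul(Z, SSZ), SSSZ)))))
  →22  S(S(S(S(add(Z, SSSZ)))))
  →23  S^7(Z)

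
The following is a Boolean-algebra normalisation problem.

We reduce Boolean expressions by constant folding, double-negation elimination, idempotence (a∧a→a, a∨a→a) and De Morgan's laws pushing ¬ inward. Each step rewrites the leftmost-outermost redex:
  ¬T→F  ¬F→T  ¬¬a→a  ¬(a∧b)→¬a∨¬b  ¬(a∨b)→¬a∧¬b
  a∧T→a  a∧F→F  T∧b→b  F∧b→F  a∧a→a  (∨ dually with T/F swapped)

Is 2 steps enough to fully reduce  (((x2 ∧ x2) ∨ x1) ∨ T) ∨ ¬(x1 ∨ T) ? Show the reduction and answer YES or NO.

  start: (((x2 ∧ x2) ∨ x1) ∨ T) ∨ ¬(x1 ∨ T)
  step 1: T ∨ ¬(x1 ∨ T)
  step 2: T

Answer: YES — reaches normal form T in 2 ≤ 2 steps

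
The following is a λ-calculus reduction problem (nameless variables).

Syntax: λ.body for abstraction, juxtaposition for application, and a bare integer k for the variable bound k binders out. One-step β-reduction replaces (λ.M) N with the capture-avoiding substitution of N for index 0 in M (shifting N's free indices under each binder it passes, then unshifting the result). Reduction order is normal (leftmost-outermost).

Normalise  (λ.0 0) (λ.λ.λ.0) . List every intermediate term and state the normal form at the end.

  start: (λ.0 0) (λ.λ.λ.0)
  →1  (λ.λ.λ.0) (λ.λ.λ.0)
  →2  λ.λ.0

Answer: normal form = λ.λ.0  (in 2 steps)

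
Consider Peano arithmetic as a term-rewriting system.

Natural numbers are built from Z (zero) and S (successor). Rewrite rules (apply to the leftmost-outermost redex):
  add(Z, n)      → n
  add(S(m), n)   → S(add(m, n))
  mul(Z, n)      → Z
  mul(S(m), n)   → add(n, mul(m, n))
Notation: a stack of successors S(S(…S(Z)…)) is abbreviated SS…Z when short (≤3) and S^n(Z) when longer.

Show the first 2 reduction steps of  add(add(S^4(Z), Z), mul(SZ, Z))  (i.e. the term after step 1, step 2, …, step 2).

  start: add(add(S^4(Z), Z), mul(SZ, Z))
  [1] add(S(add(SSSZ, Z)), mul(SZ, Z))
  [2] S(add(add(SSSZ, Z), mul(SZ, Z)))

Answer: after 2 steps: S(add(add(SSSZ, Z), mul(SZ, Z)))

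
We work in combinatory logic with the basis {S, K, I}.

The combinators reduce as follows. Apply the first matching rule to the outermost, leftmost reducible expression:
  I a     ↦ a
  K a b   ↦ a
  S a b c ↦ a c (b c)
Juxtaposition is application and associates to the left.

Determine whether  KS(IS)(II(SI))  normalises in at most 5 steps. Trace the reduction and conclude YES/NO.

Answer: YES — reaches normal form S(SI) in 3 ≤ 5 steps

Derivation:
  start: KS(IS)(II(SI))
  [1] S(II(SI))
  [2] S(I(SI))
  [3] S(SI)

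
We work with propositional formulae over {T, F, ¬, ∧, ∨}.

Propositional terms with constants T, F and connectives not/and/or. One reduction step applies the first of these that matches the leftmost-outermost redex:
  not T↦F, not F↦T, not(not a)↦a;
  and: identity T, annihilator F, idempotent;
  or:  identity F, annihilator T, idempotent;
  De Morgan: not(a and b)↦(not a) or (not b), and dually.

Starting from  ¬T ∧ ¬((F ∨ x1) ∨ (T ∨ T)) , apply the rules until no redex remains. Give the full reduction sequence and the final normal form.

  start: ¬T ∧ ¬((F ∨ x1) ∨ (T ∨ T))
  →1  F ∧ ¬((F ∨ x1) ∨ (T ∨ T))
  →2  F

Answer: normal form = F  (in 2 steps)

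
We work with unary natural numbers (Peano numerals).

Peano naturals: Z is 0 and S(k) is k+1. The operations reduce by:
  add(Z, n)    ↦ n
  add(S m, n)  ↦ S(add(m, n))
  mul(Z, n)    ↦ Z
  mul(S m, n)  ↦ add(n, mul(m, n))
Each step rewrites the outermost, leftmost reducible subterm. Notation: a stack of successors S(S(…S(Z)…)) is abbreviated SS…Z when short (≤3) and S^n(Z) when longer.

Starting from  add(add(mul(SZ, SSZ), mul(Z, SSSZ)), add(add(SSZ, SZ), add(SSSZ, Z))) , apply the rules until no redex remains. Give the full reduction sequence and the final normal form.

  start: add(add(mul(SZ, SSZ), mul(Z, SSSZ)), add(add(SSZ, SZ), add(SSSZ, Z)))
  step 1: add(add(add(SSZ, mul(Z, SSZ)), mul(Z, SSSZ)), add(add(SSZ, SZ), add(SSSZ, Z)))
  step 2: add(add(S(add(SZ, mul(Z, SSZ))), mul(Z, SSSZ)), add(add(SSZ, SZ), add(SSSZ, Z)))
  step 3: add(S(add(add(SZ, mul(Z, SSZ)), mul(Z, SSSZ))), add(add(SSZ, SZ), add(SSSZ, Z)))
  step 4: S(add(add(add(SZ, mul(Z, SSZ)), mul(Z, SSSZ)), add(add(SSZ, SZ), add(SSSZ, Z))))
  step 5: S(add(add(S(add(Z, mul(Z, SSZ))), mul(Z, SSSZ)), add(add(SSZ, SZ), add(SSSZ, Z))))
  step 6: S(add(S(add(add(Z, mul(Z, SSZ)), mul(Z, SSSZ))), add(add(SSZ, SZ), add(SSSZ, Z))))
  step 7: S(S(add(add(add(Z, mul(Z, SSZ)), mul(Z, SSSZ)), add(add(SSZ, SZ), add(SSSZ, Z)))))
  step 8: S(S(add(add(mul(Z, SSZ), mul(Z, SSSZ)), add(add(SSZ, SZ), add(SSSZ, Z)))))
  step 9: S(S(add(add(Z, mul(Z, SSSZ)), add(add(SSZ, SZ), add(SSSZ, Z)))))
  step 10: S(S(add(mul(Z, SSSZ), add(add(SSZ, SZ), add(SSSZ, Z)))))
  step 11: S(S(add(Z, add(add(SSZ, SZ), add(SSSZ, Z)))))
  step 12: S(S(add(add(SSZ, SZ), add(SSSZ, Z))))
  step 13: S(S(add(S(add(SZ, SZ)), add(SSSZ, Z))))
  step 14: S(S(S(add(add(SZ, SZ), add(SSSZ, Z)))))
  step 15: S(S(S(add(S(add(Z, SZ)), add(SSSZ, Z)))))
  step 16: S(S(S(S(add(add(Z, SZ), add(SSSZ, Z))))))
  step 17: S(S(S(S(add(SZ, add(SSSZ, Z))))))
  step 18: S(S(S(S(S(add(Z, add(SSSZ, Z)))))))
  step 19: S(S(S(S(S(add(SSSZ, Z))))))
  step 20: S(S(S(S(S(S(add(SSZ, Z)))))))
  step 21: S(S(S(S(S(S(S(add(SZ, Z))))))))
  step 22: S(S(S(S(S(S(S(S(add(Z, Z)))))))))
  step 23: S^8(Z)

Answer: normal form = S^8(Z)  (in 23 steps)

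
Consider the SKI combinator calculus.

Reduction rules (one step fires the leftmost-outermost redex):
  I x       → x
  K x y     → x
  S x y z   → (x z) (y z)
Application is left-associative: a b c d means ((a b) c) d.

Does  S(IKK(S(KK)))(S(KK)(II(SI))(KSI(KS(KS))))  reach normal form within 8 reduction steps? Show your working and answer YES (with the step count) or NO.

Answer: YES — reaches normal form SK(K(SI(SS))) in 8 ≤ 8 steps

Working:
  start: S(IKK(S(KK)))(S(KK)(II(SI))(KSI(KS(KS))))
  [1] S(KK(S(KK)))(S(KK)(II(SI))(KSI(KS(KS))))
  [2] SK(S(KK)(II(SI))(KSI(KS(KS))))
  [3] SK(KK(KSI(KS(KS)))(II(SI)(KSI(KS(KS)))))
  [4] SK(K(II(SI)(KSI(KS(KS)))))
  [5] SK(K(I(SI)(KSI(KS(KS)))))
  [6] SK(K(SI(KSI(KS(KS)))))
  [7] SK(K(SI(S(KS(KS)))))
  [8] SK(K(SI(SS)))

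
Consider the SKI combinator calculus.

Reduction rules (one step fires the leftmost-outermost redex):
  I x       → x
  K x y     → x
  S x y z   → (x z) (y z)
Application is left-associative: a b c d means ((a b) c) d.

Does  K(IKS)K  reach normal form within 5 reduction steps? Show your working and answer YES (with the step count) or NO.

Answer: YES — reaches normal form KS in 2 ≤ 5 steps

Working:
  start: K(IKS)K
  →1  IKS
  →2  KS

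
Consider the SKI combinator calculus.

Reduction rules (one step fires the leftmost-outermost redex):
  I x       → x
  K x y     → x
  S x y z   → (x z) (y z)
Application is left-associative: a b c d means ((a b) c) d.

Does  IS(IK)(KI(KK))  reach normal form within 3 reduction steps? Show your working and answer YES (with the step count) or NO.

Answer: YES — reaches normal form SKI in 3 ≤ 3 steps

Working:
  start: IS(IK)(KI(KK))
  →1  S(IK)(KI(KK))
  →2  SK(KI(KK))
  →3  SKI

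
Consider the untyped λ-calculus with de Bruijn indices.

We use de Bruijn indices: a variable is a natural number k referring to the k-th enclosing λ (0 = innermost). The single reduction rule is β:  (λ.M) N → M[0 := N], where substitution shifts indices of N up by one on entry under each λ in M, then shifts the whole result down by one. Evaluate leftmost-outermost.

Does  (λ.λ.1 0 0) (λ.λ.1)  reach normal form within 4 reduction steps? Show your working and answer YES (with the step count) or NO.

Answer: YES — reaches normal form λ.0 in 3 ≤ 4 steps

Derivation:
  start: (λ.λ.1 0 0) (λ.λ.1)
  step 1: λ.(λ.λ.1) 0 0
  step 2: λ.(λ.1) 0
  step 3: λ.0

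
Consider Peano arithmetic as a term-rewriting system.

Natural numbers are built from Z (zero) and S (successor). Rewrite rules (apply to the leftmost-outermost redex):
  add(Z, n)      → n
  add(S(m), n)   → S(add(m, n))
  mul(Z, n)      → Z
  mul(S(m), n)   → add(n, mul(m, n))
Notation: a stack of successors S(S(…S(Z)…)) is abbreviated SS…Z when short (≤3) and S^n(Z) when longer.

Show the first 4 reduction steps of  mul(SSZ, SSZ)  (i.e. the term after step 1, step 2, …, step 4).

  start: mul(SSZ, SSZ)
  step 1: add(SSZ, mul(SZ, SSZ))
  step 2: S(add(SZ, mul(SZ, SSZ)))
  step 3: S(S(add(Z, mul(SZ, SSZ))))
  step 4: S(S(mul(SZ, SSZ)))

Answer: after 4 steps: S(S(mul(SZ, SSZ)))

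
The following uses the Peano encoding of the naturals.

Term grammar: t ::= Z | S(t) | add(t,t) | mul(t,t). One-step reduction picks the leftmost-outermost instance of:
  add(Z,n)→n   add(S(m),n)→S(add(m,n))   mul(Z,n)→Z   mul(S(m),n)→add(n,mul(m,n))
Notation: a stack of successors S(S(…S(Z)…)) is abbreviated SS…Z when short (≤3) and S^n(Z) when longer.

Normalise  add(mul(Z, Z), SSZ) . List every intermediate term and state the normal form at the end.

  start: add(mul(Z, Z), SSZ)
  [1] add(Z, SSZ)
  [2] SSZ

Answer: normal form = SSZ  (in 2 steps)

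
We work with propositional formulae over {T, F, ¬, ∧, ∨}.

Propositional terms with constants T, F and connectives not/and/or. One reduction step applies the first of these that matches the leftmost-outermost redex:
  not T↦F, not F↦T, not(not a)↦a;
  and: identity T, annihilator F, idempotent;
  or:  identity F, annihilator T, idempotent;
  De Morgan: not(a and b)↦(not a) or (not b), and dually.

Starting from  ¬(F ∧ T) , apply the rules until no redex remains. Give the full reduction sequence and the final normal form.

Answer: normal form = T  (in 3 steps)

Reduction:
  start: ¬(F ∧ T)
  [1] ¬F ∨ ¬T
  [2] T ∨ ¬T
  [3] T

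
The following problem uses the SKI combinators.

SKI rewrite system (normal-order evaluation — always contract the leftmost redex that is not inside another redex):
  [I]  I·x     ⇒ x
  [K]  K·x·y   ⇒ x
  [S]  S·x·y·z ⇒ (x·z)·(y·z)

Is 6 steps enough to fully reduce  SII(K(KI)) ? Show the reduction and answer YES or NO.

Answer: YES — reaches normal form KI in 3 ≤ 6 steps

Reduction:
  start: SII(K(KI))
  →1  I(K(KI))(I(K(KI)))
  →2  K(KI)(I(K(KI)))
  →3  KI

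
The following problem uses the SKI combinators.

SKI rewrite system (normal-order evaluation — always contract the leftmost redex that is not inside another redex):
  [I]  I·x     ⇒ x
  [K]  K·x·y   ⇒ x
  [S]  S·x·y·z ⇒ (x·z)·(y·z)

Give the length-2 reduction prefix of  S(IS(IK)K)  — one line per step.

Answer: after 2 steps: S(SKK)

Derivation:
  start: S(IS(IK)K)
  →1  S(S(IK)K)
  →2  S(SKK)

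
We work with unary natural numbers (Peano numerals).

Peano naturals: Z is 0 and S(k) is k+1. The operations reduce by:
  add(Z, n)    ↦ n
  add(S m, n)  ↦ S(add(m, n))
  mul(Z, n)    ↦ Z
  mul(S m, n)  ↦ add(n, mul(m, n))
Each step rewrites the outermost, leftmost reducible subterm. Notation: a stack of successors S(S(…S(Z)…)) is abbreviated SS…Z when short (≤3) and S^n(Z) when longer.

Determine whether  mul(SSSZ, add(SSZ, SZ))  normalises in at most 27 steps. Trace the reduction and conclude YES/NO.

  start: mul(SSSZ, add(SSZ, SZ))
  [1] add(add(SSZ, SZ), mul(SSZ, add(SSZ, SZ)))
  [2] add(S(add(SZ, SZ)), mul(SSZ, add(SSZ, SZ)))
  [3] S(add(add(SZ, SZ), mul(SSZ, add(SSZ, SZ))))
  [4] S(add(S(add(Z, SZ)), mul(SSZ, add(SSZ, SZ))))
  [5] S(S(add(add(Z, SZ), mul(SSZ, add(SSZ, SZ)))))
  [6] S(S(add(SZ, mul(SSZ, add(SSZ, SZ)))))
  [7] S(S(S(add(Z, mul(SSZ, add(SSZ, SZ))))))
  [8] S(S(S(mul(SSZ, add(SSZ, SZ)))))
  [9] S(S(S(add(add(SSZ, SZ), mul(SZ, add(SSZ, SZ))))))
  [10] S(S(S(add(S(add(SZ, SZ)), mul(SZ, add(SSZ, SZ))))))
  [11] S(S(S(S(add(add(SZ, SZ), mul(SZ, add(SSZ, SZ)))))))
  [12] S(S(S(S(add(S(add(Z, SZ)), mul(SZ, add(SSZ, SZ)))))))
  [13] S(S(S(S(S(add(add(Z, SZ), mul(SZ, add(SSZ, SZ))))))))
  [14] S(S(S(S(S(add(SZ, mul(SZ, add(SSZ, SZ))))))))
  [15] S(S(S(S(S(S(add(Z, mul(SZ, add(SSZ, SZ)))))))))
  [16] S(S(S(S(S(S(mul(SZ, add(SSZ, SZ))))))))
  [17] S(S(S(S(S(S(add(add(SSZ, SZ), mul(Z, add(SSZ, SZ)))))))))
  [18] S(S(S(S(S(S(add(S(add(SZ, SZ)), mul(Z, add(SSZ, SZ)))))))))
  [19] S(S(S(S(S(S(S(add(add(SZ, SZ), mul(Z, add(SSZ, SZ))))))))))
  [20] S(S(S(S(S(S(S(add(S(add(Z, SZ)), mul(Z, add(SSZ, SZ))))))))))
  [21] S(S(S(S(S(S(S(S(add(add(Z, SZ), mul(Z, add(SSZ, SZ)))))))))))
  [22] S(S(S(S(S(S(S(S(add(SZ, mul(Z, add(SSZ, SZ)))))))))))
  [23] S(S(S(S(S(S(S(S(S(add(Z, mul(Z, add(SSZ, SZ))))))))))))
  [24] S(S(S(S(S(S(S(S(S(mul(Z, add(SSZ, SZ)))))))))))
  [25] S^9(Z)

Answer: YES — reaches normal form S^9(Z) in 25 ≤ 27 steps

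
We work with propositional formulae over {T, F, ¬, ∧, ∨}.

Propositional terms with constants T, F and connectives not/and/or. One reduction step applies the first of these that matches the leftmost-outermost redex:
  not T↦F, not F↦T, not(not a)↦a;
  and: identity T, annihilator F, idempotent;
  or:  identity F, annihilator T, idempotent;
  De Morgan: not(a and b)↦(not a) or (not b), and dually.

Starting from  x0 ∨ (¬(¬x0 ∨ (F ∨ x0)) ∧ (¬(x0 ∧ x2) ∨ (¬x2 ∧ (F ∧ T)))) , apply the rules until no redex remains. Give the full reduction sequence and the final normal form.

Answer: normal form = x0 ∨ ((x0 ∧ ¬x0) ∧ (¬x0 ∨ ¬x2))  (in 9 steps)

Reduction:
  start: x0 ∨ (¬(¬x0 ∨ (F ∨ x0)) ∧ (¬(x0 ∧ x2) ∨ (¬x2 ∧ (F ∧ T))))
  →1  x0 ∨ ((¬¬x0 ∧ ¬(F ∨ x0)) ∧ (¬(x0 ∧ x2) ∨ (¬x2 ∧ (F ∧ T))))
  →2  x0 ∨ ((x0 ∧ ¬(F ∨ x0)) ∧ (¬(x0 ∧ x2) ∨ (¬x2 ∧ (F ∧ T))))
  →3  x0 ∨ ((x0 ∧ (¬F ∧ ¬x0)) ∧ (¬(x0 ∧ x2) ∨ (¬x2 ∧ (F ∧ T))))
  →4  x0 ∨ ((x0 ∧ (T ∧ ¬x0)) ∧ (¬(x0 ∧ x2) ∨ (¬x2 ∧ (F ∧ T))))
  →5  x0 ∨ ((x0 ∧ ¬x0) ∧ (¬(x0 ∧ x2) ∨ (¬x2 ∧ (F ∧ T))))
  →6  x0 ∨ ((x0 ∧ ¬x0) ∧ ((¬x0 ∨ ¬x2) ∨ (¬x2 ∧ (F ∧ T))))
  →7  x0 ∨ ((x0 ∧ ¬x0) ∧ ((¬x0 ∨ ¬x2) ∨ (¬x2 ∧ F)))
  →8  x0 ∨ ((x0 ∧ ¬x0) ∧ ((¬x0 ∨ ¬x2) ∨ F))
  →9  x0 ∨ ((x0 ∧ ¬x0) ∧ (¬x0 ∨ ¬x2))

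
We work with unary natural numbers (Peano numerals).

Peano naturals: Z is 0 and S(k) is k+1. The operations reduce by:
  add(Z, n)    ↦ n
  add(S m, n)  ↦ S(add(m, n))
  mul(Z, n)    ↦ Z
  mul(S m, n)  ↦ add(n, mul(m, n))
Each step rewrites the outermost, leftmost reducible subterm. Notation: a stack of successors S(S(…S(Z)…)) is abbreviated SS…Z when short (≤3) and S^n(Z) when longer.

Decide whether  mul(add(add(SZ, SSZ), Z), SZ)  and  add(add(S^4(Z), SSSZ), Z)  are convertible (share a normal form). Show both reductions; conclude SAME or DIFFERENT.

Answer: DIFFERENT — A ⇓ SSSZ, B ⇓ S^7(Z)

Working:
Term A:
  start: mul(add(add(SZ, SSZ), Z), SZ)
  step 1: mul(add(S(add(Z, SSZ)), Z), SZ)
  step 2: mul(S(add(add(Z, SSZ), Z)), SZ)
  step 3: add(SZ, mul(add(add(Z, SSZ), Z), SZ))
  step 4: S(add(Z, mul(add(add(Z, SSZ), Z), SZ)))
  step 5: S(mul(add(add(Z, SSZ), Z), SZ))
  step 6: S(mul(add(SSZ, Z), SZ))
  step 7: S(mul(S(add(SZ, Z)), SZ))
  step 8: S(add(SZ, mul(add(SZ, Z), SZ)))
  step 9: S(S(add(Z, mul(add(SZ, Z), SZ))))
  step 10: S(S(mul(add(SZ, Z), SZ)))
  step 11: S(S(mul(S(add(Z, Z)), SZ)))
  step 12: S(S(add(SZ, mul(add(Z, Z), SZ))))
  step 13: S(S(S(add(Z, mul(add(Z, Z), SZ)))))
  step 14: S(S(S(mul(add(Z, Z), SZ))))
  step 15: S(S(S(mul(Z, SZ))))
  step 16: SSSZ

Term B:
  start: add(add(S^4(Z), SSSZ), Z)
  step 1: add(S(add(SSSZ, SSSZ)), Z)
  step 2: S(add(add(SSSZ, SSSZ), Z))
  step 3: S(add(S(add(SSZ, SSSZ)), Z))
  step 4: S(S(add(add(SSZ, SSSZ), Z)))
  step 5: S(S(add(S(add(SZ, SSSZ)), Z)))
  step 6: S(S(S(add(add(SZ, SSSZ), Z))))
  step 7: S(S(S(add(S(add(Z, SSSZ)), Z))))
  step 8: S(S(S(S(add(add(Z, SSSZ), Z)))))
  step 9: S(S(S(S(add(SSSZ, Z)))))
  step 10: S(S(S(S(S(add(SSZ, Z))))))
  step 11: S(S(S(S(S(S(add(SZ, Z)))))))
  step 12: S(S(S(S(S(S(S(add(Z, Z))))))))
  step 13: S^7(Z)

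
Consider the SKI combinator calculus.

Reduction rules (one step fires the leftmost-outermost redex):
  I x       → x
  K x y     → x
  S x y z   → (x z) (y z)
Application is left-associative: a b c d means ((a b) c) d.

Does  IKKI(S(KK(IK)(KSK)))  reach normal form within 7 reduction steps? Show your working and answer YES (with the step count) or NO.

  start: IKKI(S(KK(IK)(KSK)))
  step 1: KKI(S(KK(IK)(KSK)))
  step 2: K(S(KK(IK)(KSK)))
  step 3: K(S(K(KSK)))
  step 4: K(S(KS))

Answer: YES — reaches normal form K(S(KS)) in 4 ≤ 7 steps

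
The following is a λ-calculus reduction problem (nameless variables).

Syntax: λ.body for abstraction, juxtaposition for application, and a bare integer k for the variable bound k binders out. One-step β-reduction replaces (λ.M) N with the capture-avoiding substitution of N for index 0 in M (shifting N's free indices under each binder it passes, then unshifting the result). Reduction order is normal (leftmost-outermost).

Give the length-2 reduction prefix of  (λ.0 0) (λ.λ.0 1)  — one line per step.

  start: (λ.0 0) (λ.λ.0 1)
  →1  (λ.λ.0 1) (λ.λ.0 1)
  →2  λ.0 (λ.λ.0 1)

Answer: after 2 steps: λ.0 (λ.λ.0 1)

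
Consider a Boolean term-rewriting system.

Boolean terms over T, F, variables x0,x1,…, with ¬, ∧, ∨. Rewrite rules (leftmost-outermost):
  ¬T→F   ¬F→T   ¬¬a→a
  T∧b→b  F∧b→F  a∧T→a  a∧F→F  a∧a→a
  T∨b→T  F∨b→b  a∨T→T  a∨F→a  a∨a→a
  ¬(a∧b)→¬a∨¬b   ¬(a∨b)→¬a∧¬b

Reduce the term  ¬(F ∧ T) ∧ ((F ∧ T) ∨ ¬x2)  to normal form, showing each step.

  start: ¬(F ∧ T) ∧ ((F ∧ T) ∨ ¬x2)
  step 1: (¬F ∨ ¬T) ∧ ((F ∧ T) ∨ ¬x2)
  step 2: (T ∨ ¬T) ∧ ((F ∧ T) ∨ ¬x2)
  step 3: T ∧ ((F ∧ T) ∨ ¬x2)
  step 4: (F ∧ T) ∨ ¬x2
  step 5: F ∨ ¬x2
  step 6: ¬x2

Answer: normal form = ¬x2  (in 6 steps)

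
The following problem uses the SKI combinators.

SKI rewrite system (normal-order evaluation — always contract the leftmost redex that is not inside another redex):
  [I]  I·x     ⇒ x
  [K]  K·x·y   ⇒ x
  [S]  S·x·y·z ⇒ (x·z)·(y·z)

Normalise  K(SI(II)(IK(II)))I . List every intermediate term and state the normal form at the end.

  start: K(SI(II)(IK(II)))I
  →1  SI(II)(IK(II))
  →2  I(IK(II))(II(IK(II)))
  →3  IK(II)(II(IK(II)))
  →4  K(II)(II(IK(II)))
  →5  II
  →6  I

Answer: normal form = I  (in 6 steps)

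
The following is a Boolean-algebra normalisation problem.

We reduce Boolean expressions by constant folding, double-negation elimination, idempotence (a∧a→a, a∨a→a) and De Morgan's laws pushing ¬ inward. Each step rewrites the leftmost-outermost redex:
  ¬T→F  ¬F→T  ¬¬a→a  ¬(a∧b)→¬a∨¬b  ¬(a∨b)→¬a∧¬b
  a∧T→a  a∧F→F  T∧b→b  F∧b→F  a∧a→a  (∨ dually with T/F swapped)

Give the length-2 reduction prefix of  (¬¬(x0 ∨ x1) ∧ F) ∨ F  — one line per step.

  start: (¬¬(x0 ∨ x1) ∧ F) ∨ F
  →1  ¬¬(x0 ∨ x1) ∧ F
  →2  F

Answer: after 2 steps: F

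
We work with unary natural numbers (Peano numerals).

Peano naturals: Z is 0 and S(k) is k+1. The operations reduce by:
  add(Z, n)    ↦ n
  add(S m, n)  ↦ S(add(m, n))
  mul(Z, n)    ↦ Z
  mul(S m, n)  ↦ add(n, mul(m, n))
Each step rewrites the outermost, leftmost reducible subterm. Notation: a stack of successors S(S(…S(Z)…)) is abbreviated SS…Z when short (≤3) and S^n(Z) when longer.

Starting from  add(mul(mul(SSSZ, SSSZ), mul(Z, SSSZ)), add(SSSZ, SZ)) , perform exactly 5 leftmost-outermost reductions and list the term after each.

  start: add(mul(mul(SSSZ, SSSZ), mul(Z, SSSZ)), add(SSSZ, SZ))
  step 1: add(mul(add(SSSZ, mul(SSZ, SSSZ)), mul(Z, SSSZ)), add(SSSZ, SZ))
  step 2: add(mul(S(add(SSZ, mul(SSZ, SSSZ))), mul(Z, SSSZ)), add(SSSZ, SZ))
  step 3: add(add(mul(Z, SSSZ), mul(add(SSZ, mul(SSZ, SSSZ)), mul(Z, SSSZ))), add(SSSZ, SZ))
  step 4: add(add(Z, mul(add(SSZ, mul(SSZ, SSSZ)), mul(Z, SSSZ))), add(SSSZ, SZ))
  step 5: add(mul(add(SSZ, mul(SSZ, SSSZ)), mul(Z, SSSZ)), add(SSSZ, SZ))

Answer: after 5 steps: add(mul(add(SSZ, mul(SSZ, SSSZ)), mul(Z, SSSZ)), add(SSSZ, SZ))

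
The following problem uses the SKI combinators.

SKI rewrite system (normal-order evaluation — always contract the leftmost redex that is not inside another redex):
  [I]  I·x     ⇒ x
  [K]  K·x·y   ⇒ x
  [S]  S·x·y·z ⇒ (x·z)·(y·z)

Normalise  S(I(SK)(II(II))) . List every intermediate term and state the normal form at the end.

Answer: normal form = S(SKI)  (in 4 steps)

Derivation:
  start: S(I(SK)(II(II)))
  →1  S(SK(II(II)))
  →2  S(SK(I(II)))
  →3  S(SK(II))
  →4  S(SKI)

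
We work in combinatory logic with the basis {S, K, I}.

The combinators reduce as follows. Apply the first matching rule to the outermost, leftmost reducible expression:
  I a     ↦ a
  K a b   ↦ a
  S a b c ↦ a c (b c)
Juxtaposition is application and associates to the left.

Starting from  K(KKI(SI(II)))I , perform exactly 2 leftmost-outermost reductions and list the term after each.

  start: K(KKI(SI(II)))I
  [1] KKI(SI(II))
  [2] K(SI(II))

Answer: after 2 steps: K(SI(II))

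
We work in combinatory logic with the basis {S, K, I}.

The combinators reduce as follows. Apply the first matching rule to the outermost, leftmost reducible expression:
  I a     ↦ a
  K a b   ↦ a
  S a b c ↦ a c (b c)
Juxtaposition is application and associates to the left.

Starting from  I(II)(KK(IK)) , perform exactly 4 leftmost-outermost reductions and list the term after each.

Answer: after 4 steps: K

Reduction:
  start: I(II)(KK(IK))
  [1] II(KK(IK))
  [2] I(KK(IK))
  [3] KK(IK)
  [4] K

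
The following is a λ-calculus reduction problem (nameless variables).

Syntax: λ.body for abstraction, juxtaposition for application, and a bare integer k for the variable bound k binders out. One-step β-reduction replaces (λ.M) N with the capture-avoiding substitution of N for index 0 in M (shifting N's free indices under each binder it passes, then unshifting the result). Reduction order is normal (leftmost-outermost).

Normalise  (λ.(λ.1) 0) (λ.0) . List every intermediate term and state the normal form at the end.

  start: (λ.(λ.1) 0) (λ.0)
  →1  (λ.λ.0) (λ.0)
  →2  λ.0

Answer: normal form = λ.0  (in 2 steps)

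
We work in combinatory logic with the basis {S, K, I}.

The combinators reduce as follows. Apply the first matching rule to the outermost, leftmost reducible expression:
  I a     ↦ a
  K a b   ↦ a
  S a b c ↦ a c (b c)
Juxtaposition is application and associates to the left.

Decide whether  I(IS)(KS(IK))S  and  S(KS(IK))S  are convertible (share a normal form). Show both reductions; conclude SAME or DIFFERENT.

Answer: SAME — A ⇓ SSS, B ⇓ SSS

Reduction:
Term A:
  start: I(IS)(KS(IK))S
  [1] IS(KS(IK))S
  [2] S(KS(IK))S
  [3] SSS

Term B:
  start: S(KS(IK))S
  [1] SSS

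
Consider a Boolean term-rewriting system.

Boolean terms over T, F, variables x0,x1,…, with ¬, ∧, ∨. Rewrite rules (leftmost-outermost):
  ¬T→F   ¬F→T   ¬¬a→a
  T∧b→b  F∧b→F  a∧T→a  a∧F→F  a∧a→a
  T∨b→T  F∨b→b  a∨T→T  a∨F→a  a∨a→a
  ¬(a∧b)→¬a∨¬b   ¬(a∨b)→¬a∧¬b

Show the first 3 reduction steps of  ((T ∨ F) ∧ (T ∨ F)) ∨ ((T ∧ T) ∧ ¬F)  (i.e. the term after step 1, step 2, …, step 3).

Answer: after 3 steps: T

Derivation:
  start: ((T ∨ F) ∧ (T ∨ F)) ∨ ((T ∧ T) ∧ ¬F)
  →1  (T ∨ F) ∨ ((T ∧ T) ∧ ¬F)
  →2  T ∨ ((T ∧ T) ∧ ¬F)
  →3  T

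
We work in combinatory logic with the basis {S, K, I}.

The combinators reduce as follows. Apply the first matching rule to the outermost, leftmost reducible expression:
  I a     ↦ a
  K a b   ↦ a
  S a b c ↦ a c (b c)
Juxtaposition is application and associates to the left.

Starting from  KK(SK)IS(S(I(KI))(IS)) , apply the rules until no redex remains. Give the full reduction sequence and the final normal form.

  start: KK(SK)IS(S(I(KI))(IS))
  →1  KIS(S(I(KI))(IS))
  →2  I(S(I(KI))(IS))
  →3  S(I(KI))(IS)
  →4  S(KI)(IS)
  →5  S(KI)S

Answer: normal form = S(KI)S  (in 5 steps)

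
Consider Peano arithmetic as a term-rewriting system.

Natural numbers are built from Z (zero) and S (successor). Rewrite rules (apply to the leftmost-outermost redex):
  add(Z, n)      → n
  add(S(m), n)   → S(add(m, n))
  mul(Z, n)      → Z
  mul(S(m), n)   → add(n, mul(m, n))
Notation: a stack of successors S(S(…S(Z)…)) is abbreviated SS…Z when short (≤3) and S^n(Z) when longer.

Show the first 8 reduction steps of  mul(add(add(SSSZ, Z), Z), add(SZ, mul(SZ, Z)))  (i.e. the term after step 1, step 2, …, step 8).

Answer: after 8 steps: S(add(mul(Z, Z), mul(add(add(SSZ, Z), Z), add(SZ, mul(SZ, Z)))))

Reduction:
  start: mul(add(add(SSSZ, Z), Z), add(SZ, mul(SZ, Z)))
  →1  mul(add(S(add(SSZ, Z)), Z), add(SZ, mul(SZ, Z)))
  →2  mul(S(add(add(SSZ, Z), Z)), add(SZ, mul(SZ, Z)))
  →3  add(add(SZ, mul(SZ, Z)), mul(add(add(SSZ, Z), Z), add(SZ, mul(SZ, Z))))
  →4  add(S(add(Z, mul(SZ, Z))), mul(add(add(SSZ, Z), Z), add(SZ, mul(SZ, Z))))
  →5  S(add(add(Z, mul(SZ, Z)), mul(add(add(SSZ, Z), Z), add(SZ, mul(SZ, Z)))))
  →6  S(add(mul(SZ, Z), mul(add(add(SSZ, Z), Z), add(SZ, mul(SZ, Z)))))
  →7  S(add(add(Z, mul(Z, Z)), mul(add(add(SSZ, Z), Z), add(SZ, mul(SZ, Z)))))
  →8  S(add(mul(Z, Z), mul(add(add(SSZ, Z), Z), add(SZ, mul(SZ, Z)))))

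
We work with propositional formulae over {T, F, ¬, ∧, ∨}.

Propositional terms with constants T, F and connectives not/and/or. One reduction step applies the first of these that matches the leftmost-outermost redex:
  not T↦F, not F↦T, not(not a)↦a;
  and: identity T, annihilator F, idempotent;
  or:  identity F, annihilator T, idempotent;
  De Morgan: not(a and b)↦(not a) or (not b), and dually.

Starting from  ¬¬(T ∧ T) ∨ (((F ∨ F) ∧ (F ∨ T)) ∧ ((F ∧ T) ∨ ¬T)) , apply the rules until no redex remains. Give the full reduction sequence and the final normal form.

  start: ¬¬(T ∧ T) ∨ (((F ∨ F) ∧ (F ∨ T)) ∧ ((F ∧ T) ∨ ¬T))
  →1  (T ∧ T) ∨ (((F ∨ F) ∧ (F ∨ T)) ∧ ((F ∧ T) ∨ ¬T))
  →2  T ∨ (((F ∨ F) ∧ (F ∨ T)) ∧ ((F ∧ T) ∨ ¬T))
  →3  T

Answer: normal form = T  (in 3 steps)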